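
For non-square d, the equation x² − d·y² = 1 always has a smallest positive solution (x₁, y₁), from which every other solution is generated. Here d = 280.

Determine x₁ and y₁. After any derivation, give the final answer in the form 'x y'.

d=280: √d = [16; 1,2,1,2,1,32] (ℓ=6, even), read p_5/q_5
step 0: (16, 1)  from 16·(1,0) + (0,1)
step 1: (17, 1)  from 1·(16,1) + (1,0)
step 2: (50, 3)  from 2·(17,1) + (16,1)
…
step 4: (184, 11)  from 2·(67,4) + (50,3)
step 5: (251, 15)  from 1·(184,11) + (67,4)
(x₁, y₁) = (251, 15);  251² − 280·15² = 1 ✓

251 15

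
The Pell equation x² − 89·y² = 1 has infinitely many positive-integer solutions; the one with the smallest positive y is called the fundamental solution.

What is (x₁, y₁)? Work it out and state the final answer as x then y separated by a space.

500001 53000

[9; 2,3,3,2,18] for √89; ℓ=5 ⇒ convergent index 9
k=0  a_k=9  p_k/q_k = 9/1
k=1  a_k=2  p_k/q_k = 19/2
…
k=3  a_k=3  p_k/q_k = 217/23
…
k=6  a_k=2  p_k/q_k = 18934/2007
…
k=8  a_k=3  p_k/q_k = 216991/23001
k=9  a_k=2  p_k/q_k = 500001/53000
fundamental: x₁=500001, y₁=53000  (since 250001000001 − 89·2809000000 = 1)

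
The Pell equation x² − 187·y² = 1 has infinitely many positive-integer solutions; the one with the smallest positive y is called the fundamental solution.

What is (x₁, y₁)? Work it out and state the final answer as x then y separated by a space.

1682 123

[13; 1,2,13,2,1,26] for √187; ℓ=6 ⇒ convergent index 5
a_0=13:  p_0=13·1+0=13,  q_0=13·0+1=1
…
a_4=2:  p_4=2·547+41=1135,  q_4=2·40+3=83
a_5=1:  p_5=1·1135+547=1682,  q_5=1·83+40=123
(x₁, y₁) = (1682, 123);  1682² − 187·123² = 1 ✓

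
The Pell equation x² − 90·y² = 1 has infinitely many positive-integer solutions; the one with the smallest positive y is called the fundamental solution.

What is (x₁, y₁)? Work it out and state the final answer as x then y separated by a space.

d=90: √d = [9; 2,18] (ℓ=2, even), read p_1/q_1
a_0=9:  p_0=9·1+0=9,  q_0=9·0+1=1
a_1=2:  p_1=2·9+1=19,  q_1=2·1+0=2
fundamental: x₁=19, y₁=2  (since 361 − 90·4 = 1)

19 2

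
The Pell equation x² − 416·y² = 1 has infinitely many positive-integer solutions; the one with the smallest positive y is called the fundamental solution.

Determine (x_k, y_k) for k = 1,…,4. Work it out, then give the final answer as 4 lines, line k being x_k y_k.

5201 255
54100801 2652510
562756526801 27591408765
5853793337683201 287005831321020

√416 = [20; 2,1,1,9,1,1,2,40, …], period ℓ=8 (even) → k=7
k=0  a_k=20  p_k/q_k = 20/1
…
k=2  a_k=1  p_k/q_k = 61/3
k=3  a_k=1  p_k/q_k = 102/5
…
k=6  a_k=1  p_k/q_k = 2060/101
k=7  a_k=2  p_k/q_k = 5201/255
(x₁, y₁) = (5201, 255);  5201² − 416·255² = 1 ✓
(x_2, y_2) = (5201·5201 + 416·255·255, 5201·255 + 255·5201) = (54100801, 2652510)
(x_3, y_3) = (5201·54100801 + 416·255·2652510, 5201·2652510 + 255·54100801) = (562756526801, 27591408765)
(x_4, y_4) = (5201·562756526801 + 416·255·27591408765, 5201·27591408765 + 255·562756526801) = (5853793337683201, 287005831321020)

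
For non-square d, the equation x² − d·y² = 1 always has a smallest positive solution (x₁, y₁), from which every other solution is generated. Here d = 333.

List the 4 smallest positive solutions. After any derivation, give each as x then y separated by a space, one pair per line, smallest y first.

√333 = [18; 4,36, …], period ℓ=2 (even) → k=1
k=0  a_k=18  p_k/q_k = 18/1
k=1  a_k=4  p_k/q_k = 73/4
(x₁, y₁) = (73, 4);  73² − 333·4² = 1 ✓
k=2:  x_2 = 73·73+333·4·4 = 10657,  y_2 = 73·4+4·73 = 584
k=3:  x_3 = 73·10657+333·4·584 = 1555849,  y_3 = 73·584+4·10657 = 85260
k=4:  x_4 = 73·1555849+333·4·85260 = 227143297,  y_4 = 73·85260+4·1555849 = 12447376

73 4
10657 584
1555849 85260
227143297 12447376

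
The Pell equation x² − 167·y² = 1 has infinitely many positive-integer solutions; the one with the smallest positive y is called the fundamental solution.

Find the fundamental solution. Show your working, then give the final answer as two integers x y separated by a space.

168 13

d=167: √d = [12; 1,11,1,24] (ℓ=4, even), read p_3/q_3
a_0=12:  p_0=12·1+0=12,  q_0=12·0+1=1
a_1=1:  p_1=1·12+1=13,  q_1=1·1+0=1
a_2=11:  p_2=11·13+12=155,  q_2=11·1+1=12
a_3=1:  p_3=1·155+13=168,  q_3=1·12+1=13
(x₁, y₁) = (168, 13);  168² − 167·13² = 1 ✓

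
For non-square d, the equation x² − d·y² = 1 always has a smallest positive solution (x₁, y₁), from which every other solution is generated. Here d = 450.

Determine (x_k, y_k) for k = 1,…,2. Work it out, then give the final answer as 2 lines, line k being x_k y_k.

d=450: √d = [21; 4,1,2,4,2,1,4,42] (ℓ=8, even), read p_7/q_7
i=0: a=21 ⇒ p=21, q=1
i=1: a=4 ⇒ p=85, q=4
i=2: a=1 ⇒ p=106, q=5
i=3: a=2 ⇒ p=297, q=14
i=4: a=4 ⇒ p=1294, q=61
…
i=6: a=1 ⇒ p=4179, q=197
i=7: a=4 ⇒ p=19601, q=924
(x₁, y₁) = (19601, 924);  19601² − 450·924² = 1 ✓
k=2:  x_2 = 19601·19601+450·924·924 = 768398401,  y_2 = 19601·924+924·19601 = 36222648

19601 924
768398401 36222648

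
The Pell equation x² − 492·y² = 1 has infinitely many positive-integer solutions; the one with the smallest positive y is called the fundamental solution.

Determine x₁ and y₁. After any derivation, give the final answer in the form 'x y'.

√492 → a₀=22, period (5,1,1,10,1,1,5,44); ℓ=8 even so k=7
k=0  a_k=22  p_k/q_k = 22/1
…
k=2  a_k=1  p_k/q_k = 133/6
k=3  a_k=1  p_k/q_k = 244/11
…
k=6  a_k=1  p_k/q_k = 5390/243
k=7  a_k=5  p_k/q_k = 29767/1342
fundamental: x₁=29767, y₁=1342  (since 886074289 − 492·1800964 = 1)

29767 1342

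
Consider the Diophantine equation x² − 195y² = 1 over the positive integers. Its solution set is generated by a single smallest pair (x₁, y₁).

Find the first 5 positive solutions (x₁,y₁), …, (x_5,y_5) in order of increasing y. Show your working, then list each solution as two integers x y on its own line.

14 1
391 28
10934 783
305761 21896
8550374 612305

[13; 1,26] for √195; ℓ=2 ⇒ convergent index 1
step 0: (13, 1)  from 13·(1,0) + (0,1)
step 1: (14, 1)  from 1·(13,1) + (1,0)
fundamental: x₁=14, y₁=1  (since 196 − 195·1 = 1)
k=2:  x_2 = 14·14+195·1·1 = 391,  y_2 = 14·1+1·14 = 28
k=3:  x_3 = 14·391+195·1·28 = 10934,  y_3 = 14·28+1·391 = 783
k=4:  x_4 = 14·10934+195·1·783 = 305761,  y_4 = 14·783+1·10934 = 21896
k=5:  x_5 = 14·305761+195·1·21896 = 8550374,  y_5 = 14·21896+1·305761 = 612305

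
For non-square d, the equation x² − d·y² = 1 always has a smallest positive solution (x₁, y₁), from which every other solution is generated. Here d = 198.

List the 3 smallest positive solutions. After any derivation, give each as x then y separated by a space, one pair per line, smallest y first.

197 14
77617 5516
30580901 2173290

[14; 14,28] for √198; ℓ=2 ⇒ convergent index 1
step 0: (14, 1)  from 14·(1,0) + (0,1)
step 1: (197, 14)  from 14·(14,1) + (1,0)
fundamental: x₁=197, y₁=14  (since 38809 − 198·196 = 1)
n=2: (197,14)∘(197,14) = (197·197+198·14·14, 197·14+14·197) = (77617,5516)
n=3: (77617,5516)∘(197,14) = (197·77617+198·14·5516, 197·5516+14·77617) = (30580901,2173290)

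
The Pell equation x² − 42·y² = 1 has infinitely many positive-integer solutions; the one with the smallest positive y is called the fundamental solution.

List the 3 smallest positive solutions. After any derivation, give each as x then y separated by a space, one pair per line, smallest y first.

13 2
337 52
8749 1350

d=42: √d = [6; 2,12] (ℓ=2, even), read p_1/q_1
step 0: (6, 1)  from 6·(1,0) + (0,1)
step 1: (13, 2)  from 2·(6,1) + (1,0)
fundamental: x₁=13, y₁=2  (since 169 − 42·4 = 1)
(13+2√42)^2 = 337 + 52√42
(13+2√42)^3 = 8749 + 1350√42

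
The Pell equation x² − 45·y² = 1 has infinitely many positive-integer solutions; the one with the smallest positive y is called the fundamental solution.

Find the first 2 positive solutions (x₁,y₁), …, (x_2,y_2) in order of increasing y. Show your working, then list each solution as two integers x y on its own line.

d=45: √d = [6; 1,2,2,2,1,12] (ℓ=6, even), read p_5/q_5
k=0  a_k=6  p_k/q_k = 6/1
k=1  a_k=1  p_k/q_k = 7/1
k=2  a_k=2  p_k/q_k = 20/3
…
k=4  a_k=2  p_k/q_k = 114/17
k=5  a_k=1  p_k/q_k = 161/24
fundamental: x₁=161, y₁=24  (since 25921 − 45·576 = 1)
(161+24√45)^2 = 51841 + 7728√45

161 24
51841 7728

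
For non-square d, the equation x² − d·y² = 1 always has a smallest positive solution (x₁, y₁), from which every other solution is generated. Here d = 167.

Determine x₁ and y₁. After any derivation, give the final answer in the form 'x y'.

168 13

√167 → a₀=12, period (1,11,1,24); ℓ=4 even so k=3
i=0: a=12 ⇒ p=12, q=1
i=1: a=1 ⇒ p=13, q=1
i=2: a=11 ⇒ p=155, q=12
i=3: a=1 ⇒ p=168, q=13
fundamental: x₁=168, y₁=13  (since 28224 − 167·169 = 1)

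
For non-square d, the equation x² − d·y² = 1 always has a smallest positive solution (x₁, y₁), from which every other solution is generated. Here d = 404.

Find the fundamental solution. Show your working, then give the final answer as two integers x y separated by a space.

201 10

√404 → a₀=20, period (10,40); ℓ=2 even so k=1
k=0  a_k=20  p_k/q_k = 20/1
k=1  a_k=10  p_k/q_k = 201/10
(x₁, y₁) = (201, 10);  201² − 404·10² = 1 ✓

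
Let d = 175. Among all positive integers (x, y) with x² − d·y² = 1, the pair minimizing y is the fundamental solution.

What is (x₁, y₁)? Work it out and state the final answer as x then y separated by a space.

d=175: √d = [13; 4,2,1,2,4,26] (ℓ=6, even), read p_5/q_5
i=0: a=13 ⇒ p=13, q=1
…
i=2: a=2 ⇒ p=119, q=9
i=3: a=1 ⇒ p=172, q=13
i=4: a=2 ⇒ p=463, q=35
i=5: a=4 ⇒ p=2024, q=153
fundamental: x₁=2024, y₁=153  (since 4096576 − 175·23409 = 1)

2024 153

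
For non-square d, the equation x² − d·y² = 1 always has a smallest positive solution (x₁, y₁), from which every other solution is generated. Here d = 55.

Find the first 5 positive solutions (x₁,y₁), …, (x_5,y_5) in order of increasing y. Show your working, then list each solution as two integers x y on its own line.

[7; 2,2,2,14] for √55; ℓ=4 ⇒ convergent index 3
k=0  a_k=7  p_k/q_k = 7/1
k=1  a_k=2  p_k/q_k = 15/2
k=2  a_k=2  p_k/q_k = 37/5
k=3  a_k=2  p_k/q_k = 89/12
→ (89, 12).  Check: 89²=7921, 55·12²=7920, difference 1.
k=2:  x_2 = 89·89+55·12·12 = 15841,  y_2 = 89·12+12·89 = 2136
k=3:  x_3 = 89·15841+55·12·2136 = 2819609,  y_3 = 89·2136+12·15841 = 380196
k=4:  x_4 = 89·2819609+55·12·380196 = 501874561,  y_4 = 89·380196+12·2819609 = 67672752
k=5:  x_5 = 89·501874561+55·12·67672752 = 89330852249,  y_5 = 89·67672752+12·501874561 = 12045369660

89 12
15841 2136
2819609 380196
501874561 67672752
89330852249 12045369660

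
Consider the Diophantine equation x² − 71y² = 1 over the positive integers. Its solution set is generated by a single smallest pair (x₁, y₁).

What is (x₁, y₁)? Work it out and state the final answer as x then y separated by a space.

3480 413

[8; 2,2,1,7,1,2,2,16] for √71; ℓ=8 ⇒ convergent index 7
i=0: a=8 ⇒ p=8, q=1
i=1: a=2 ⇒ p=17, q=2
i=2: a=2 ⇒ p=42, q=5
i=3: a=1 ⇒ p=59, q=7
i=4: a=7 ⇒ p=455, q=54
i=5: a=1 ⇒ p=514, q=61
i=6: a=2 ⇒ p=1483, q=176
i=7: a=2 ⇒ p=3480, q=413
(x₁, y₁) = (3480, 413);  3480² − 71·413² = 1 ✓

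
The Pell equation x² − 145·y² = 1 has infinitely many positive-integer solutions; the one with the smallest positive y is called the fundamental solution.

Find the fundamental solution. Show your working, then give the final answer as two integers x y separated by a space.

d=145: √d = [12; 24] (ℓ=1, odd), read p_1/q_1
i=0: a=12 ⇒ p=12, q=1
i=1: a=24 ⇒ p=289, q=24
→ (289, 24).  Check: 289²=83521, 145·24²=83520, difference 1.

289 24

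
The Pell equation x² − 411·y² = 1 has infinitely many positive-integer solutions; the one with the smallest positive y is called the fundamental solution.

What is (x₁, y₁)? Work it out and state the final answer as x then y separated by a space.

d=411: √d = [20; 3,1,1,1,19,1,1,1,3,40] (ℓ=10, even), read p_9/q_9
a_0=20:  p_0=20·1+0=20,  q_0=20·0+1=1
a_1=3:  p_1=3·20+1=61,  q_1=3·1+0=3
a_2=1:  p_2=1·61+20=81,  q_2=1·3+1=4
…
a_4=1:  p_4=1·142+81=223,  q_4=1·7+4=11
…
a_7=1:  p_7=1·4602+4379=8981,  q_7=1·227+216=443
a_8=1:  p_8=1·8981+4602=13583,  q_8=1·443+227=670
a_9=3:  p_9=3·13583+8981=49730,  q_9=3·670+443=2453
(x₁, y₁) = (49730, 2453);  49730² − 411·2453² = 1 ✓

49730 2453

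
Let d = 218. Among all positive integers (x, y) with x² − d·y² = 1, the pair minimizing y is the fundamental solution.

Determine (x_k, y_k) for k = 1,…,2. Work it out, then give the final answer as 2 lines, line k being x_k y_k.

126003 8534
31753512017 2150619204

d=218: √d = [14; 1,3,3,1,28] (ℓ=5, odd), read p_9/q_9
step 0: (14, 1)  from 14·(1,0) + (0,1)
…
step 2: (59, 4)  from 3·(15,1) + (14,1)
…
step 6: (7471, 506)  from 1·(7220,489) + (251,17)
…
step 8: (96370, 6527)  from 3·(29633,2007) + (7471,506)
step 9: (126003, 8534)  from 1·(96370,6527) + (29633,2007)
(x₁, y₁) = (126003, 8534);  126003² − 218·8534² = 1 ✓
n=2: (126003,8534)∘(126003,8534) = (126003·126003+218·8534·8534, 126003·8534+8534·126003) = (31753512017,2150619204)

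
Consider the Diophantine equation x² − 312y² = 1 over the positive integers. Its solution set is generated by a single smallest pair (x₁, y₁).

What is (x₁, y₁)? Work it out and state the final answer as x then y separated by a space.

d=312: √d = [17; 1,1,1,34] (ℓ=4, even), read p_3/q_3
step 0: (17, 1)  from 17·(1,0) + (0,1)
…
step 2: (35, 2)  from 1·(18,1) + (17,1)
step 3: (53, 3)  from 1·(35,2) + (18,1)
(x₁, y₁) = (53, 3);  53² − 312·3² = 1 ✓

53 3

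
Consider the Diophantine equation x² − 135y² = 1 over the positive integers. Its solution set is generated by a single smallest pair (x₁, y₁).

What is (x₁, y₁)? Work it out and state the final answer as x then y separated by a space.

√135 = [11; 1,1,1,1,1,1,1,22, …], period ℓ=8 (even) → k=7
step 0: (11, 1)  from 11·(1,0) + (0,1)
…
step 2: (23, 2)  from 1·(12,1) + (11,1)
step 3: (35, 3)  from 1·(23,2) + (12,1)
step 4: (58, 5)  from 1·(35,3) + (23,2)
…
step 6: (151, 13)  from 1·(93,8) + (58,5)
step 7: (244, 21)  from 1·(151,13) + (93,8)
→ (244, 21).  Check: 244²=59536, 135·21²=59535, difference 1.

244 21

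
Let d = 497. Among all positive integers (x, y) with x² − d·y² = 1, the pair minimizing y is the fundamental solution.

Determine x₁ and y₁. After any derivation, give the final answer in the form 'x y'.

√497 = [22; 3,2,2,5,6,5,2,2,3,44, …], period ℓ=10 (even) → k=9
a_0=22:  p_0=22·1+0=22,  q_0=22·0+1=1
…
a_2=2:  p_2=2·67+22=156,  q_2=2·3+1=7
…
a_4=5:  p_4=5·379+156=2051,  q_4=5·17+7=92
…
a_7=2:  p_7=2·65476+12685=143637,  q_7=2·2937+569=6443
a_8=2:  p_8=2·143637+65476=352750,  q_8=2·6443+2937=15823
a_9=3:  p_9=3·352750+143637=1201887,  q_9=3·15823+6443=53912
fundamental: x₁=1201887, y₁=53912  (since 1444532360769 − 497·2906503744 = 1)

1201887 53912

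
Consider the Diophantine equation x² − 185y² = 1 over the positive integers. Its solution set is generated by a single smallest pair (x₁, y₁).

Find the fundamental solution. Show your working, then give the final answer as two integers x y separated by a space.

d=185: √d = [13; 1,1,1,1,26] (ℓ=5, odd), read p_9/q_9
i=0: a=13 ⇒ p=13, q=1
…
i=2: a=1 ⇒ p=27, q=2
i=3: a=1 ⇒ p=41, q=3
i=4: a=1 ⇒ p=68, q=5
…
i=6: a=1 ⇒ p=1877, q=138
i=7: a=1 ⇒ p=3686, q=271
i=8: a=1 ⇒ p=5563, q=409
i=9: a=1 ⇒ p=9249, q=680
(x₁, y₁) = (9249, 680);  9249² − 185·680² = 1 ✓

9249 680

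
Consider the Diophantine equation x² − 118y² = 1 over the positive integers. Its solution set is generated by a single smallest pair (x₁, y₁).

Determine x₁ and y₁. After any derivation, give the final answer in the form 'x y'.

306917 28254

√118 = [10; 1,6,3,2,10,2,3,6,1,20, …], period ℓ=10 (even) → k=9
step 0: (10, 1)  from 10·(1,0) + (0,1)
…
step 2: (76, 7)  from 6·(11,1) + (10,1)
step 3: (239, 22)  from 3·(76,7) + (11,1)
step 4: (554, 51)  from 2·(239,22) + (76,7)
step 5: (5779, 532)  from 10·(554,51) + (239,22)
…
step 7: (42115, 3877)  from 3·(12112,1115) + (5779,532)
step 8: (264802, 24377)  from 6·(42115,3877) + (12112,1115)
step 9: (306917, 28254)  from 1·(264802,24377) + (42115,3877)
(x₁, y₁) = (306917, 28254);  306917² − 118·28254² = 1 ✓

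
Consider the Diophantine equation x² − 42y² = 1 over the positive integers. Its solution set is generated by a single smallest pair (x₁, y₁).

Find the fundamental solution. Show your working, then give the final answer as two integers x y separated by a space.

13 2

d=42: √d = [6; 2,12] (ℓ=2, even), read p_1/q_1
step 0: (6, 1)  from 6·(1,0) + (0,1)
step 1: (13, 2)  from 2·(6,1) + (1,0)
fundamental: x₁=13, y₁=2  (since 169 − 42·4 = 1)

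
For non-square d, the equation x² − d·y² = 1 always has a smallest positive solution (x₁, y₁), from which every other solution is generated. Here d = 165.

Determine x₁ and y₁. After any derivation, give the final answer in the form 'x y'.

1079 84

√165 → a₀=12, period (1,5,2,5,1,24); ℓ=6 even so k=5
i=0: a=12 ⇒ p=12, q=1
…
i=2: a=5 ⇒ p=77, q=6
…
i=4: a=5 ⇒ p=912, q=71
i=5: a=1 ⇒ p=1079, q=84
fundamental: x₁=1079, y₁=84  (since 1164241 − 165·7056 = 1)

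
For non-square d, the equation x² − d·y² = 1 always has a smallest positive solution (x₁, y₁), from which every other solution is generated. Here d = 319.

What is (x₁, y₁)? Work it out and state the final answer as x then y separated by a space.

12901780 722361

√319 = [17; 1,6,5,1,4,…,6,1,34, …], period ℓ=14 (even) → k=13
k=0  a_k=17  p_k/q_k = 17/1
…
k=2  a_k=6  p_k/q_k = 125/7
k=3  a_k=5  p_k/q_k = 643/36
k=4  a_k=1  p_k/q_k = 768/43
…
k=11  a_k=5  p_k/q_k = 1798881/100718
k=12  a_k=6  p_k/q_k = 11102899/621643
k=13  a_k=1  p_k/q_k = 12901780/722361
→ (12901780, 722361).  Check: 12901780²=166455927168400, 319·722361²=166455927168399, difference 1.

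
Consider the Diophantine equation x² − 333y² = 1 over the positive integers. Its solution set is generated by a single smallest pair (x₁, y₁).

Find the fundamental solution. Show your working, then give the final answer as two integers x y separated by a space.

[18; 4,36] for √333; ℓ=2 ⇒ convergent index 1
step 0: (18, 1)  from 18·(1,0) + (0,1)
step 1: (73, 4)  from 4·(18,1) + (1,0)
→ (73, 4).  Check: 73²=5329, 333·4²=5328, difference 1.

73 4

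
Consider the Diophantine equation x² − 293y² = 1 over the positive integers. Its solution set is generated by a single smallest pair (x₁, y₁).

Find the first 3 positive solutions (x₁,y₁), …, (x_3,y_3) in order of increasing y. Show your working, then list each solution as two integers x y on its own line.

12320649 719780
303596783562401 17736313474440
7481018815602612315849 437045785745090703340

√293 = [17; 8,1,1,8,34, …], period ℓ=5 (odd) → k=9
a_0=17:  p_0=17·1+0=17,  q_0=17·0+1=1
a_1=8:  p_1=8·17+1=137,  q_1=8·1+0=8
…
a_4=8:  p_4=8·291+154=2482,  q_4=8·17+9=145
a_5=34:  p_5=34·2482+291=84679,  q_5=34·145+17=4947
…
a_7=1:  p_7=1·679914+84679=764593,  q_7=1·39721+4947=44668
a_8=1:  p_8=1·764593+679914=1444507,  q_8=1·44668+39721=84389
a_9=8:  p_9=8·1444507+764593=12320649,  q_9=8·84389+44668=719780
→ (12320649, 719780).  Check: 12320649²=151798391781201, 293·719780²=151798391781200, difference 1.
(x_2, y_2) = (12320649·12320649 + 293·719780·719780, 12320649·719780 + 719780·12320649) = (303596783562401, 17736313474440)
(x_3, y_3) = (12320649·303596783562401 + 293·719780·17736313474440, 12320649·17736313474440 + 719780·303596783562401) = (7481018815602612315849, 437045785745090703340)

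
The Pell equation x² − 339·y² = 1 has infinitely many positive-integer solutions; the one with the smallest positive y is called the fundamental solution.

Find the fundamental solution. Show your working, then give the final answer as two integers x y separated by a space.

√339 → a₀=18, period (2,2,2,1,17,1,2,2,2,36); ℓ=10 even so k=9
i=0: a=18 ⇒ p=18, q=1
i=1: a=2 ⇒ p=37, q=2
…
i=3: a=2 ⇒ p=221, q=12
…
i=5: a=17 ⇒ p=5542, q=301
i=6: a=1 ⇒ p=5855, q=318
…
i=8: a=2 ⇒ p=40359, q=2192
i=9: a=2 ⇒ p=97970, q=5321
fundamental: x₁=97970, y₁=5321  (since 9598120900 − 339·28313041 = 1)

97970 5321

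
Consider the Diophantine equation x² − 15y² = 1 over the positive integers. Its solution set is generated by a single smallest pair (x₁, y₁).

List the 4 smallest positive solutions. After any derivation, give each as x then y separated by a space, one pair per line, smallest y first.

√15 = [3; 1,6, …], period ℓ=2 (even) → k=1
k=0  a_k=3  p_k/q_k = 3/1
k=1  a_k=1  p_k/q_k = 4/1
fundamental: x₁=4, y₁=1  (since 16 − 15·1 = 1)
(4+1√15)^2 = 31 + 8√15
(4+1√15)^3 = 244 + 63√15
(4+1√15)^4 = 1921 + 496√15

4 1
31 8
244 63
1921 496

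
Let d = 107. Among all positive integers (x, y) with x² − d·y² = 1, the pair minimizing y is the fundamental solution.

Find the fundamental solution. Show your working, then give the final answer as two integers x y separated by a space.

962 93

√107 → a₀=10, period (2,1,9,1,2,20); ℓ=6 even so k=5
i=0: a=10 ⇒ p=10, q=1
i=1: a=2 ⇒ p=21, q=2
i=2: a=1 ⇒ p=31, q=3
i=3: a=9 ⇒ p=300, q=29
i=4: a=1 ⇒ p=331, q=32
i=5: a=2 ⇒ p=962, q=93
(x₁, y₁) = (962, 93);  962² − 107·93² = 1 ✓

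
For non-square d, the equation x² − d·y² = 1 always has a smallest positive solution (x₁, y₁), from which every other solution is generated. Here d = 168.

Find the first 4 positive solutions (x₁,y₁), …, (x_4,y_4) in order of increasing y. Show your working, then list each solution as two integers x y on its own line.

d=168: √d = [12; 1,24] (ℓ=2, even), read p_1/q_1
k=0  a_k=12  p_k/q_k = 12/1
k=1  a_k=1  p_k/q_k = 13/1
→ (13, 1).  Check: 13²=169, 168·1²=168, difference 1.
n=2: (13,1)∘(13,1) = (13·13+168·1·1, 13·1+1·13) = (337,26)
n=3: (337,26)∘(13,1) = (13·337+168·1·26, 13·26+1·337) = (8749,675)
n=4: (8749,675)∘(13,1) = (13·8749+168·1·675, 13·675+1·8749) = (227137,17524)

13 1
337 26
8749 675
227137 17524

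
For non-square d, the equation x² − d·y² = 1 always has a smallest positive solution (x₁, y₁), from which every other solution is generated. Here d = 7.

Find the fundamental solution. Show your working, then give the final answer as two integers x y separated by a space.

8 3

[2; 1,1,1,4] for √7; ℓ=4 ⇒ convergent index 3
k=0  a_k=2  p_k/q_k = 2/1
…
k=2  a_k=1  p_k/q_k = 5/2
k=3  a_k=1  p_k/q_k = 8/3
(x₁, y₁) = (8, 3);  8² − 7·3² = 1 ✓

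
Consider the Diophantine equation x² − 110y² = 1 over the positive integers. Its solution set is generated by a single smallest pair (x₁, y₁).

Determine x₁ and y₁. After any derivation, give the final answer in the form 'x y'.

√110 = [10; 2,20, …], period ℓ=2 (even) → k=1
a_0=10:  p_0=10·1+0=10,  q_0=10·0+1=1
a_1=2:  p_1=2·10+1=21,  q_1=2·1+0=2
(x₁, y₁) = (21, 2);  21² − 110·2² = 1 ✓

21 2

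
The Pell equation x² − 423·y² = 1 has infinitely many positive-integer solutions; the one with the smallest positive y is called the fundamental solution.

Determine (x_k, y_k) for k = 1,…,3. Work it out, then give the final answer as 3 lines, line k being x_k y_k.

4607 224
42448897 2063936
391124132351 19017106080

√423 → a₀=20, period (1,1,3,4,3,1,1,40); ℓ=8 even so k=7
i=0: a=20 ⇒ p=20, q=1
i=1: a=1 ⇒ p=21, q=1
…
i=3: a=3 ⇒ p=144, q=7
…
i=5: a=3 ⇒ p=1995, q=97
i=6: a=1 ⇒ p=2612, q=127
i=7: a=1 ⇒ p=4607, q=224
→ (4607, 224).  Check: 4607²=21224449, 423·224²=21224448, difference 1.
n=2: (4607,224)∘(4607,224) = (4607·4607+423·224·224, 4607·224+224·4607) = (42448897,2063936)
n=3: (42448897,2063936)∘(4607,224) = (4607·42448897+423·224·2063936, 4607·2063936+224·42448897) = (391124132351,19017106080)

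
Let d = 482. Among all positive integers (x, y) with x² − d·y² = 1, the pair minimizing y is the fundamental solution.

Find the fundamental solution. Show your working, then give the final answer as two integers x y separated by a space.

483 22

√482 → a₀=21, period (1,20,1,42); ℓ=4 even so k=3
k=0  a_k=21  p_k/q_k = 21/1
k=1  a_k=1  p_k/q_k = 22/1
k=2  a_k=20  p_k/q_k = 461/21
k=3  a_k=1  p_k/q_k = 483/22
(x₁, y₁) = (483, 22);  483² − 482·22² = 1 ✓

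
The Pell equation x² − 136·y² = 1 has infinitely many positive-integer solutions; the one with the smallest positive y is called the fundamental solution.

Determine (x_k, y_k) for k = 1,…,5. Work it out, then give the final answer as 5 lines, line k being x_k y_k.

35 3
2449 210
171395 14697
11995201 1028580
839492675 71985903

[11; 1,1,1,22] for √136; ℓ=4 ⇒ convergent index 3
i=0: a=11 ⇒ p=11, q=1
…
i=2: a=1 ⇒ p=23, q=2
i=3: a=1 ⇒ p=35, q=3
(x₁, y₁) = (35, 3);  35² − 136·3² = 1 ✓
k=2:  x_2 = 35·35+136·3·3 = 2449,  y_2 = 35·3+3·35 = 210
k=3:  x_3 = 35·2449+136·3·210 = 171395,  y_3 = 35·210+3·2449 = 14697
k=4:  x_4 = 35·171395+136·3·14697 = 11995201,  y_4 = 35·14697+3·171395 = 1028580
k=5:  x_5 = 35·11995201+136·3·1028580 = 839492675,  y_5 = 35·1028580+3·11995201 = 71985903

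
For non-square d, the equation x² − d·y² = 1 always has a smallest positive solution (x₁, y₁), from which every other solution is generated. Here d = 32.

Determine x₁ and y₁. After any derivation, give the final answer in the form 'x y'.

d=32: √d = [5; 1,1,1,10] (ℓ=4, even), read p_3/q_3
a_0=5:  p_0=5·1+0=5,  q_0=5·0+1=1
…
a_2=1:  p_2=1·6+5=11,  q_2=1·1+1=2
a_3=1:  p_3=1·11+6=17,  q_3=1·2+1=3
(x₁, y₁) = (17, 3);  17² − 32·3² = 1 ✓

17 3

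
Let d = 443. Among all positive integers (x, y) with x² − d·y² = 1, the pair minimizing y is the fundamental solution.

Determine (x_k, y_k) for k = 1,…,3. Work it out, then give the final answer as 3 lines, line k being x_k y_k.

442 21
390727 18564
345402226 16410555

√443 → a₀=21, period (21,42); ℓ=2 even so k=1
a_0=21:  p_0=21·1+0=21,  q_0=21·0+1=1
a_1=21:  p_1=21·21+1=442,  q_1=21·1+0=21
fundamental: x₁=442, y₁=21  (since 195364 − 443·441 = 1)
k=2:  x_2 = 442·442+443·21·21 = 390727,  y_2 = 442·21+21·442 = 18564
k=3:  x_3 = 442·390727+443·21·18564 = 345402226,  y_3 = 442·18564+21·390727 = 16410555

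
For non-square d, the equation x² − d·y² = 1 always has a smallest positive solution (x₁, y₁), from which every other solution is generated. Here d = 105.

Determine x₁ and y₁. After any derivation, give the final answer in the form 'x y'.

[10; 4,20] for √105; ℓ=2 ⇒ convergent index 1
k=0  a_k=10  p_k/q_k = 10/1
k=1  a_k=4  p_k/q_k = 41/4
fundamental: x₁=41, y₁=4  (since 1681 − 105·16 = 1)

41 4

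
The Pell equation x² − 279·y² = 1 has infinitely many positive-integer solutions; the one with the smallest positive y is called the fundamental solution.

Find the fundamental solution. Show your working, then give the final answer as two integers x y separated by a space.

[16; 1,2,2,1,2,2,1,32] for √279; ℓ=8 ⇒ convergent index 7
i=0: a=16 ⇒ p=16, q=1
i=1: a=1 ⇒ p=17, q=1
…
i=6: a=2 ⇒ p=1069, q=64
i=7: a=1 ⇒ p=1520, q=91
(x₁, y₁) = (1520, 91);  1520² − 279·91² = 1 ✓

1520 91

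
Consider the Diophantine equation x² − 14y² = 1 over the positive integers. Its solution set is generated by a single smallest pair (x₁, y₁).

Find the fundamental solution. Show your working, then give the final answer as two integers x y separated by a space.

15 4

d=14: √d = [3; 1,2,1,6] (ℓ=4, even), read p_3/q_3
i=0: a=3 ⇒ p=3, q=1
…
i=2: a=2 ⇒ p=11, q=3
i=3: a=1 ⇒ p=15, q=4
→ (15, 4).  Check: 15²=225, 14·4²=224, difference 1.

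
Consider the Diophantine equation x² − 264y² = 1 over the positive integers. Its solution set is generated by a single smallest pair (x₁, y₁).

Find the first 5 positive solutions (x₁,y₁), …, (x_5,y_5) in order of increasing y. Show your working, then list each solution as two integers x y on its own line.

65 4
8449 520
1098305 67596
142771201 8786960
18559157825 1142237204

√264 = [16; 4,32, …], period ℓ=2 (even) → k=1
i=0: a=16 ⇒ p=16, q=1
i=1: a=4 ⇒ p=65, q=4
fundamental: x₁=65, y₁=4  (since 4225 − 264·16 = 1)
k=2:  x_2 = 65·65+264·4·4 = 8449,  y_2 = 65·4+4·65 = 520
k=3:  x_3 = 65·8449+264·4·520 = 1098305,  y_3 = 65·520+4·8449 = 67596
k=4:  x_4 = 65·1098305+264·4·67596 = 142771201,  y_4 = 65·67596+4·1098305 = 8786960
k=5:  x_5 = 65·142771201+264·4·8786960 = 18559157825,  y_5 = 65·8786960+4·142771201 = 1142237204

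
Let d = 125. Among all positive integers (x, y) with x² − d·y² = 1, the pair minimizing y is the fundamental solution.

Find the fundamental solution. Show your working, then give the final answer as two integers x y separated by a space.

930249 83204

√125 → a₀=11, period (5,1,1,5,22); ℓ=5 odd so k=9
a_0=11:  p_0=11·1+0=11,  q_0=11·0+1=1
…
a_2=1:  p_2=1·56+11=67,  q_2=1·5+1=6
…
a_4=5:  p_4=5·123+67=682,  q_4=5·11+6=61
a_5=22:  p_5=22·682+123=15127,  q_5=22·61+11=1353
a_6=5:  p_6=5·15127+682=76317,  q_6=5·1353+61=6826
a_7=1:  p_7=1·76317+15127=91444,  q_7=1·6826+1353=8179
a_8=1:  p_8=1·91444+76317=167761,  q_8=1·8179+6826=15005
a_9=5:  p_9=5·167761+91444=930249,  q_9=5·15005+8179=83204
fundamental: x₁=930249, y₁=83204  (since 865363202001 − 125·6922905616 = 1)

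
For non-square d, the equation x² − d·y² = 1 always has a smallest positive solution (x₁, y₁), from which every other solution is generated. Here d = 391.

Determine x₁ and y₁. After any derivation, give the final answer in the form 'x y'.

7338680 371133

[19; 1,3,2,2,1,…,3,1,38] for √391; ℓ=16 ⇒ convergent index 15
step 0: (19, 1)  from 19·(1,0) + (0,1)
step 1: (20, 1)  from 1·(19,1) + (1,0)
step 2: (79, 4)  from 3·(20,1) + (19,1)
step 3: (178, 9)  from 2·(79,4) + (20,1)
step 4: (435, 22)  from 2·(178,9) + (79,4)
step 5: (613, 31)  from 1·(435,22) + (178,9)
step 6: (1048, 53)  from 1·(613,31) + (435,22)
step 7: (2709, 137)  from 2·(1048,53) + (613,31)
…
step 9: (107747, 5449)  from 2·(52519,2656) + (2709,137)
step 10: (160266, 8105)  from 1·(107747,5449) + (52519,2656)
step 11: (268013, 13554)  from 1·(160266,8105) + (107747,5449)
step 12: (696292, 35213)  from 2·(268013,13554) + (160266,8105)
step 13: (1660597, 83980)  from 2·(696292,35213) + (268013,13554)
step 14: (5678083, 287153)  from 3·(1660597,83980) + (696292,35213)
step 15: (7338680, 371133)  from 1·(5678083,287153) + (1660597,83980)
→ (7338680, 371133).  Check: 7338680²=53856224142400, 391·371133²=53856224142399, difference 1.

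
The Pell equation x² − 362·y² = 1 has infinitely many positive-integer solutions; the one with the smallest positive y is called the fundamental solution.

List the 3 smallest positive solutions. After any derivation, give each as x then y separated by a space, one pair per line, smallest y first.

√362 = [19; 38, …], period ℓ=1 (odd) → k=1
i=0: a=19 ⇒ p=19, q=1
i=1: a=38 ⇒ p=723, q=38
(x₁, y₁) = (723, 38);  723² − 362·38² = 1 ✓
(x_2, y_2) = (723·723 + 362·38·38, 723·38 + 38·723) = (1045457, 54948)
(x_3, y_3) = (723·1045457 + 362·38·54948, 723·54948 + 38·1045457) = (1511730099, 79454770)

723 38
1045457 54948
1511730099 79454770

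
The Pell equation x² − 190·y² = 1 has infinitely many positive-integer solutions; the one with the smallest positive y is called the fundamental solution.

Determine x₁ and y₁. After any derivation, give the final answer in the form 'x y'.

52021 3774

d=190: √d = [13; 1,3,1,1,1,…,3,1,26] (ℓ=14, even), read p_13/q_13
a_0=13:  p_0=13·1+0=13,  q_0=13·0+1=1
…
a_2=3:  p_2=3·14+13=55,  q_2=3·1+1=4
…
a_4=1:  p_4=1·69+55=124,  q_4=1·5+4=9
…
a_6=2:  p_6=2·193+124=510,  q_6=2·14+9=37
a_7=2:  p_7=2·510+193=1213,  q_7=2·37+14=88
a_8=2:  p_8=2·1213+510=2936,  q_8=2·88+37=213
…
a_10=1:  p_10=1·4149+2936=7085,  q_10=1·301+213=514
a_11=1:  p_11=1·7085+4149=11234,  q_11=1·514+301=815
a_12=3:  p_12=3·11234+7085=40787,  q_12=3·815+514=2959
a_13=1:  p_13=1·40787+11234=52021,  q_13=1·2959+815=3774
(x₁, y₁) = (52021, 3774);  52021² − 190·3774² = 1 ✓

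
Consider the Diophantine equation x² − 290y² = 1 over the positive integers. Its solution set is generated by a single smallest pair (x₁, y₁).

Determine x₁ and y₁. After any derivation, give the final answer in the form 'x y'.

579 34

d=290: √d = [17; 34] (ℓ=1, odd), read p_1/q_1
a_0=17:  p_0=17·1+0=17,  q_0=17·0+1=1
a_1=34:  p_1=34·17+1=579,  q_1=34·1+0=34
(x₁, y₁) = (579, 34);  579² − 290·34² = 1 ✓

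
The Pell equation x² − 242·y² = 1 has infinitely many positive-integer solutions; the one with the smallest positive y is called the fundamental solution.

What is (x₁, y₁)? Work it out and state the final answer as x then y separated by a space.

19601 1260

√242 → a₀=15, period (1,1,3,1,14,1,3,1,1,30); ℓ=10 even so k=9
i=0: a=15 ⇒ p=15, q=1
i=1: a=1 ⇒ p=16, q=1
i=2: a=1 ⇒ p=31, q=2
i=3: a=3 ⇒ p=109, q=7
i=4: a=1 ⇒ p=140, q=9
…
i=6: a=1 ⇒ p=2209, q=142
…
i=8: a=1 ⇒ p=10905, q=701
i=9: a=1 ⇒ p=19601, q=1260
fundamental: x₁=19601, y₁=1260  (since 384199201 − 242·1587600 = 1)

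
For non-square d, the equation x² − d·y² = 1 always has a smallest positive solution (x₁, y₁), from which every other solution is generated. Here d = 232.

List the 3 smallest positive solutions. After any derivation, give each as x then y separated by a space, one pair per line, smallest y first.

19603 1287
768555217 50458122
30131975818099 1978261129845

[15; 4,3,7,3,4,30] for √232; ℓ=6 ⇒ convergent index 5
i=0: a=15 ⇒ p=15, q=1
i=1: a=4 ⇒ p=61, q=4
…
i=4: a=3 ⇒ p=4539, q=298
i=5: a=4 ⇒ p=19603, q=1287
fundamental: x₁=19603, y₁=1287  (since 384277609 − 232·1656369 = 1)
n=2: (19603,1287)∘(19603,1287) = (19603·19603+232·1287·1287, 19603·1287+1287·19603) = (768555217,50458122)
n=3: (768555217,50458122)∘(19603,1287) = (19603·768555217+232·1287·50458122, 19603·50458122+1287·768555217) = (30131975818099,1978261129845)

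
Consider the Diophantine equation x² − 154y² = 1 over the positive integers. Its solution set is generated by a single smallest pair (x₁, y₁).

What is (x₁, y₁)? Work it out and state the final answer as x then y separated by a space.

[12; 2,2,3,1,2,1,3,2,2,24] for √154; ℓ=10 ⇒ convergent index 9
step 0: (12, 1)  from 12·(1,0) + (0,1)
…
step 2: (62, 5)  from 2·(25,2) + (12,1)
step 3: (211, 17)  from 3·(62,5) + (25,2)
…
step 8: (8724, 703)  from 2·(3847,310) + (1030,83)
step 9: (21295, 1716)  from 2·(8724,703) + (3847,310)
→ (21295, 1716).  Check: 21295²=453477025, 154·1716²=453477024, difference 1.

21295 1716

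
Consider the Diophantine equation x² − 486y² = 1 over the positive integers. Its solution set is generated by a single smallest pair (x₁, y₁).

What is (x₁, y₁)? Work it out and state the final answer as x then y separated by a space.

d=486: √d = [22; 22,44] (ℓ=2, even), read p_1/q_1
a_0=22:  p_0=22·1+0=22,  q_0=22·0+1=1
a_1=22:  p_1=22·22+1=485,  q_1=22·1+0=22
fundamental: x₁=485, y₁=22  (since 235225 − 486·484 = 1)

485 22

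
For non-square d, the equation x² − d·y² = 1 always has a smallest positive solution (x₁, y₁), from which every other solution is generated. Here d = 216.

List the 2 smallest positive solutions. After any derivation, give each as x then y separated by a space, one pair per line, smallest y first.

√216 = [14; 1,2,3,2,1,28, …], period ℓ=6 (even) → k=5
a_0=14:  p_0=14·1+0=14,  q_0=14·0+1=1
a_1=1:  p_1=1·14+1=15,  q_1=1·1+0=1
…
a_3=3:  p_3=3·44+15=147,  q_3=3·3+1=10
a_4=2:  p_4=2·147+44=338,  q_4=2·10+3=23
a_5=1:  p_5=1·338+147=485,  q_5=1·23+10=33
→ (485, 33).  Check: 485²=235225, 216·33²=235224, difference 1.
k=2:  x_2 = 485·485+216·33·33 = 470449,  y_2 = 485·33+33·485 = 32010

485 33
470449 32010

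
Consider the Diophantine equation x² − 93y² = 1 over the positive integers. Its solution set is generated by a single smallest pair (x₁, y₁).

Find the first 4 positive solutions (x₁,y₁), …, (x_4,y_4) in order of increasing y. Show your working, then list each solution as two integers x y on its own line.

12151 1260
295293601 30620520
7176225079351 744139875780
174396621583094401 18084087230585040

d=93: √d = [9; 1,1,1,4,6,4,1,1,1,18] (ℓ=10, even), read p_9/q_9
step 0: (9, 1)  from 9·(1,0) + (0,1)
step 1: (10, 1)  from 1·(9,1) + (1,0)
…
step 4: (135, 14)  from 4·(29,3) + (19,2)
step 5: (839, 87)  from 6·(135,14) + (29,3)
…
step 8: (7821, 811)  from 1·(4330,449) + (3491,362)
step 9: (12151, 1260)  from 1·(7821,811) + (4330,449)
→ (12151, 1260).  Check: 12151²=147646801, 93·1260²=147646800, difference 1.
n=2: (12151,1260)∘(12151,1260) = (12151·12151+93·1260·1260, 12151·1260+1260·12151) = (295293601,30620520)
n=3: (295293601,30620520)∘(12151,1260) = (12151·295293601+93·1260·30620520, 12151·30620520+1260·295293601) = (7176225079351,744139875780)
n=4: (7176225079351,744139875780)∘(12151,1260) = (12151·7176225079351+93·1260·744139875780, 12151·744139875780+1260·7176225079351) = (174396621583094401,18084087230585040)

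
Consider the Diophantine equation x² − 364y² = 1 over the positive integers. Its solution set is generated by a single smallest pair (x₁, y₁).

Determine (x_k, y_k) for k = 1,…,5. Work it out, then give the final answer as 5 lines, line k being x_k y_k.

4954951 259710
49103078824801 2573700648420
486606699052048124551 25505121203178395130
4822224700149240710505379201 252753251621617410554928840
47787774200457874208819626306623751 2504759953751544114971907242978550

√364 = [19; 12,1,2,3,1,8,1,3,2,1,12,38, …], period ℓ=12 (even) → k=11
step 0: (19, 1)  from 19·(1,0) + (0,1)
…
step 6: (27607, 1447)  from 8·(3148,165) + (2423,127)
step 7: (30755, 1612)  from 1·(27607,1447) + (3148,165)
…
step 9: (270499, 14178)  from 2·(119872,6283) + (30755,1612)
step 10: (390371, 20461)  from 1·(270499,14178) + (119872,6283)
step 11: (4954951, 259710)  from 12·(390371,20461) + (270499,14178)
(x₁, y₁) = (4954951, 259710);  4954951² − 364·259710² = 1 ✓
(x_2, y_2) = (4954951·4954951 + 364·259710·259710, 4954951·259710 + 259710·4954951) = (49103078824801, 2573700648420)
(x_3, y_3) = (4954951·49103078824801 + 364·259710·2573700648420, 4954951·2573700648420 + 259710·49103078824801) = (486606699052048124551, 25505121203178395130)
(x_4, y_4) = (4954951·486606699052048124551 + 364·259710·25505121203178395130, 4954951·25505121203178395130 + 259710·486606699052048124551) = (4822224700149240710505379201, 252753251621617410554928840)
(x_5, y_5) = (4954951·4822224700149240710505379201 + 364·259710·252753251621617410554928840, 4954951·252753251621617410554928840 + 259710·4822224700149240710505379201) = (47787774200457874208819626306623751, 2504759953751544114971907242978550)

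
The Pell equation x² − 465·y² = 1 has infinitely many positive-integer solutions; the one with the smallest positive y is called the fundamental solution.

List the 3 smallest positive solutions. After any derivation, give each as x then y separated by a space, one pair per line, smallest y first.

15871 736
503777281 23362112
15990898437631 741560158368

√465 = [21; 1,1,3,2,2,2,3,1,1,42, …], period ℓ=10 (even) → k=9
step 0: (21, 1)  from 21·(1,0) + (0,1)
…
step 2: (43, 2)  from 1·(22,1) + (21,1)
step 3: (151, 7)  from 3·(43,2) + (22,1)
step 4: (345, 16)  from 2·(151,7) + (43,2)
step 5: (841, 39)  from 2·(345,16) + (151,7)
step 6: (2027, 94)  from 2·(841,39) + (345,16)
step 7: (6922, 321)  from 3·(2027,94) + (841,39)
step 8: (8949, 415)  from 1·(6922,321) + (2027,94)
step 9: (15871, 736)  from 1·(8949,415) + (6922,321)
(x₁, y₁) = (15871, 736);  15871² − 465·736² = 1 ✓
(x_2, y_2) = (15871·15871 + 465·736·736, 15871·736 + 736·15871) = (503777281, 23362112)
(x_3, y_3) = (15871·503777281 + 465·736·23362112, 15871·23362112 + 736·503777281) = (15990898437631, 741560158368)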